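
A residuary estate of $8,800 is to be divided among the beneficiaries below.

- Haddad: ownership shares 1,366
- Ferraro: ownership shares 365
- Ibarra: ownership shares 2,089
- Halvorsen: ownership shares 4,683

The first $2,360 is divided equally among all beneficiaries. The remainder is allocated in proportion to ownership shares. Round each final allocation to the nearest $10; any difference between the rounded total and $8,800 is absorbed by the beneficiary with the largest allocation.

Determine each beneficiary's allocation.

Haddad: $1,620 · Ferraro: $870 · Ibarra: $2,170 · Halvorsen: $4,140

First tranche $2,360 split equally: $590 each.
Remainder $6,440 by ownership shares (total 8,503): Haddad 1,034.58 → $1,030; Ferraro 276.44 → $280; Ibarra 1,582.17 → $1,580; Halvorsen 3,546.81 → $3,550.
Totals: Haddad $590 + $1,030 = $1,620; Ferraro $590 + $280 = $870; Ibarra $590 + $1,580 = $2,170; Halvorsen $590 + $3,550 = $4,140.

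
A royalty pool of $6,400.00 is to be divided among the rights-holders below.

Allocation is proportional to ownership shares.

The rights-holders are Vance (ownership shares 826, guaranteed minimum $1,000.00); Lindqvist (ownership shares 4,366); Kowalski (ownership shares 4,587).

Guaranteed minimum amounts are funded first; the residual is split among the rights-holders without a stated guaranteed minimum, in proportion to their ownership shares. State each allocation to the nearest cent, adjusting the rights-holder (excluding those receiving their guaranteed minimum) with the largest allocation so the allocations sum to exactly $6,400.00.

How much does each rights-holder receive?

Minimums first: Vance $1,000.00. Balance $5,400.00.
Balance split over remaining ownership shares 8,953: Lindqvist 2,633.3519 → $2,633.35; Kowalski 2,766.6481 → $2,766.65.

Vance: $1,000.00 | Lindqvist: $2,633.35 | Kowalski: $2,766.65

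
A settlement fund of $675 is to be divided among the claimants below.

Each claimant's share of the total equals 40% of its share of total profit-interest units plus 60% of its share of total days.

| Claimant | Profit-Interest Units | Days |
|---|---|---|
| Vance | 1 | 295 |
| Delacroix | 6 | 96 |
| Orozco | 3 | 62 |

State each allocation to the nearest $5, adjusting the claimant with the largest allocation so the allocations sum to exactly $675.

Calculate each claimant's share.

Vance: $290 · Delacroix: $250 · Orozco: $135

Profit-interest units total 10; days total 453.
Composite weights (40% profit-interest units + 60% days): Vance 0.4307; Delacroix 0.3672; Orozco 0.2021.
Unrounded shares: Vance 290.74; Delacroix 247.83; Orozco 136.43.
Rounded to nearest $5: Vance $290; Delacroix $250; Orozco $135. Sum = $675.
Rounded total matches; no reconciliation needed.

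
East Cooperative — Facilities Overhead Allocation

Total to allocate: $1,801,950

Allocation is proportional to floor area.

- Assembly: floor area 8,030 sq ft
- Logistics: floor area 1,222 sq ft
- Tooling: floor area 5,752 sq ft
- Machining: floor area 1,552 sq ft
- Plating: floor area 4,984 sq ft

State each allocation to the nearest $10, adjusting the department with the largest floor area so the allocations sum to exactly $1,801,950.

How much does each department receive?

Assembly: $671,760; Logistics: $102,230; Tooling: $481,190; Machining: $129,830; Plating: $416,940

Total floor area = 8,030 + 1,222 + 5,752 + 1,552 + 4,984 = 21,540.
Pro-rata amounts: Assembly 671,757.59; Logistics 102,227.62; Tooling 481,189.25; Machining 129,834.09; Plating 416,941.45.
At nearest $10: Assembly $671,760; Logistics $102,230; Tooling $481,190; Machining $129,830; Plating $416,940. Sum = $1,801,950.
No rounding difference to absorb.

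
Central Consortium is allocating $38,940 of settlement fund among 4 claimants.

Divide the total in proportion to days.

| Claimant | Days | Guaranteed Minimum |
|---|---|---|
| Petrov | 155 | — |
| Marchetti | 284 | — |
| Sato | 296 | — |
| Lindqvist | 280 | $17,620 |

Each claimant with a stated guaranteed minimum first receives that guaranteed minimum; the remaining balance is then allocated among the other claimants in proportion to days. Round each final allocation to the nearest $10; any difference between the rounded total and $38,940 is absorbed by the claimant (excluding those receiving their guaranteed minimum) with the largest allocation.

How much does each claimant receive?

Petrov: $4,500; Marchetti: $8,240; Sato: $8,580; Lindqvist: $17,620

Minimums first: Lindqvist $17,620. Balance $21,320.
Balance split over remaining days 735: Petrov 4,496.05 → $4,500; Marchetti 8,237.93 → $8,240; Sato 8,586.01 → $8,590.
Rounding difference −$10 applied to Sato → $8,580.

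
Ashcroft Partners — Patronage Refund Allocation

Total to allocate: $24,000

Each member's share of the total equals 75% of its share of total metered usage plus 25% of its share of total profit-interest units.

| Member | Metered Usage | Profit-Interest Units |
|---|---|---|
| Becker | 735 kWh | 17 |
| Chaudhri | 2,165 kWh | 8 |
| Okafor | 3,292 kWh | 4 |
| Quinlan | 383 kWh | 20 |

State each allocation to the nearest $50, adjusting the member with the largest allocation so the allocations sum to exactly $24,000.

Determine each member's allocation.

Becker: $4,100 | Chaudhri: $6,900 | Okafor: $9,500 | Quinlan: $3,500

Totals — metered usage 6,575, profit-interest units 49.
Composite weights (75% metered usage + 25% profit-interest units): Becker 0.1706; Chaudhri 0.2878; Okafor 0.3959; Quinlan 0.1457.
Raw shares: Becker 4,093.80; Chaudhri 6,906.59; Okafor 9,502.12; Quinlan 3,497.50.
Rounded to nearest $50: Becker $4,100; Chaudhri $6,900; Okafor $9,500; Quinlan $3,500. Sum = $24,000.
No rounding difference to absorb.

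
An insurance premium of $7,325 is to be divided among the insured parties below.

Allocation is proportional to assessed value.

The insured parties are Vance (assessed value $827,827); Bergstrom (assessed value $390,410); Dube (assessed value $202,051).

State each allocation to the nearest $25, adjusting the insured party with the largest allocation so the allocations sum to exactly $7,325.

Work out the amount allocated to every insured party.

Vance: $4,250 · Bergstrom: $2,025 · Dube: $1,050

Sum of assessed value: 1,420,288.
Proportional shares: Vance 827,827/1,420,288 × $7,325 = 4,269.44; Bergstrom 390,410/1,420,288 × $7,325 = 2,013.50; Dube 202,051/1,420,288 × $7,325 = 1,042.06.
After rounding ($25): Vance $4,275; Bergstrom $2,025; Dube $1,050. Sum = $7,350.
Difference $7,325 − $7,350 = −$25 applied to largest allocation (Vance): Vance becomes $4,250.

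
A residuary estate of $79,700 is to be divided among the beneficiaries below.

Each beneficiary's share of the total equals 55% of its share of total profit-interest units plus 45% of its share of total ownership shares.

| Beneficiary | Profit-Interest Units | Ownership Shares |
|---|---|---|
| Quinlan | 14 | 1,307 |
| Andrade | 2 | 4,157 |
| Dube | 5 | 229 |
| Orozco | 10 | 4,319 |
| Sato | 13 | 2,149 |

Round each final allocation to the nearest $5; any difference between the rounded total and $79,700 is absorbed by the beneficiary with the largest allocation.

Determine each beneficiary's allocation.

Quinlan: $17,800; Andrade: $14,250; Dube: $5,655; Orozco: $22,705; Sato: $19,290

Totals — profit-interest units 44, ownership shares 12,161.
Combined weights (55% profit-interest units + 45% ownership shares): Quinlan 0.2234; Andrade 0.1788; Dube 0.0710; Orozco 0.2848; Sato 0.2420.
Raw shares: Quinlan 17,802.08; Andrade 14,252.25; Dube 5,656.61; Orozco 22,700.02; Sato 19,289.04.
Rounded to nearest $5: Quinlan $17,800; Andrade $14,250; Dube $5,655; Orozco $22,700; Sato $19,290. Sum = $79,695.
Difference $79,700 − $79,695 = +$5 applied to largest allocation (Orozco): Orozco becomes $22,705.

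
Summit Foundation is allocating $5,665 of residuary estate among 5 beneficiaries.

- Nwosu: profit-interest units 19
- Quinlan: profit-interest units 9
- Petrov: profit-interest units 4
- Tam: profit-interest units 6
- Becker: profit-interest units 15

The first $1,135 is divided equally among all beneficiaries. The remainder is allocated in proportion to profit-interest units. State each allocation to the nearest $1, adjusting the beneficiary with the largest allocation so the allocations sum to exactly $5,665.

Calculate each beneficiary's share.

First tranche $1,135 split equally: $227 each.
Remainder $4,530 by profit-interest units (total 53): Nwosu 1,623.96 → $1,624; Quinlan 769.25 → $769; Petrov 341.89 → $342; Tam 512.83 → $513; Becker 1,282.08 → $1,282.
Totals: Nwosu $227 + $1,624 = $1,851; Quinlan $227 + $769 = $996; Petrov $227 + $342 = $569; Tam $227 + $513 = $740; Becker $227 + $1,282 = $1,509.

Nwosu: $1,851 | Quinlan: $996 | Petrov: $569 | Tam: $740 | Becker: $1,509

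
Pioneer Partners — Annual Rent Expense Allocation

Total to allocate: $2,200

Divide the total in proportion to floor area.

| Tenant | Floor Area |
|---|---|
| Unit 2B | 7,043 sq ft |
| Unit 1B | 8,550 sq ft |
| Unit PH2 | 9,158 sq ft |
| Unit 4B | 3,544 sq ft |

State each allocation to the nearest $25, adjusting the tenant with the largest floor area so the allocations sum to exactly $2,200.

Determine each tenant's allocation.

Sum of floor area: 7,043 + 8,550 + 9,158 + 3,544 = 28,295.
Proportional shares: Unit 2B 547.61; Unit 1B 664.78; Unit PH2 712.06; Unit 4B 275.55.
Rounded to nearest $25: Unit 2B $550; Unit 1B $675; Unit PH2 $700; Unit 4B $275. Sum = $2,200.
Sum already equals the total — no adjustment.

Unit 2B: $550 · Unit 1B: $675 · Unit PH2: $700 · Unit 4B: $275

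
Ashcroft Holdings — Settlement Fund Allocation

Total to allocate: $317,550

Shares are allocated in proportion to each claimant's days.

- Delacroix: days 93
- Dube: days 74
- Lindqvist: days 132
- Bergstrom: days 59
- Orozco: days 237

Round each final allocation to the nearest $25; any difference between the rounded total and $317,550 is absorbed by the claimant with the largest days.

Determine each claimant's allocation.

Total days = 93 + 74 + 132 + 59 + 237 = 595.
Pro-rata amounts: Delacroix 49,633.87; Dube 39,493.61; Lindqvist 70,448.07; Bergstrom 31,488.15; Orozco 126,486.30.
At nearest $25: Delacroix $49,625; Dube $39,500; Lindqvist $70,450; Bergstrom $31,500; Orozco $126,475. Sum = $317,550.
No rounding difference to absorb.

Delacroix: $49,625; Dube: $39,500; Lindqvist: $70,450; Bergstrom: $31,500; Orozco: $126,475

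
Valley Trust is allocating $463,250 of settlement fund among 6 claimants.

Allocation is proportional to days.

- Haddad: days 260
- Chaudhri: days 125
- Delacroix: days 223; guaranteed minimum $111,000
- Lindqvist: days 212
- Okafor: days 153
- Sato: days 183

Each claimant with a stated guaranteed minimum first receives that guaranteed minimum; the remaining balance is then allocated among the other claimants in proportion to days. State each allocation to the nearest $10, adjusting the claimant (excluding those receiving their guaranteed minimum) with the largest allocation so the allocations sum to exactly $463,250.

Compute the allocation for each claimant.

Haddad: $98,170 · Chaudhri: $47,190 · Delacroix: $111,000 · Lindqvist: $80,040 · Okafor: $57,760 · Sato: $69,090

Fund the minimums — Delacroix $111,000. Balance $352,250.
Balance split over remaining days 933: Haddad 98,161.84 → $98,160; Chaudhri 47,193.19 → $47,190; Lindqvist 80,039.66 → $80,040; Okafor 57,764.47 → $57,760; Sato 69,090.84 → $69,090.
Rounding difference +$10 applied to Haddad → $98,170.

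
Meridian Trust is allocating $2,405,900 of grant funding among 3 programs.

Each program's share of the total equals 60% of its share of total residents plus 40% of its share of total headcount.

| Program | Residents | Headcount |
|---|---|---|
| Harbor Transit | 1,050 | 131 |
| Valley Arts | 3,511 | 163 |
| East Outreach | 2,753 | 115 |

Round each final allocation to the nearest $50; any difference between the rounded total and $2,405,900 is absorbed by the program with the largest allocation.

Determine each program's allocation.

Harbor Transit: $515,450 · Valley Arts: $1,076,500 · East Outreach: $813,950

Residents total 7,314; headcount total 409.
Combined weights (60% residents + 40% headcount): Harbor Transit 0.2143; Valley Arts 0.4474; East Outreach 0.3383.
Pro-rata amounts: Harbor Transit 515,472.58; Valley Arts 1,076,486.69; East Outreach 813,940.73.
At nearest $50: Harbor Transit $515,450; Valley Arts $1,076,500; East Outreach $813,950. Sum = $2,405,900.
No rounding difference to absorb.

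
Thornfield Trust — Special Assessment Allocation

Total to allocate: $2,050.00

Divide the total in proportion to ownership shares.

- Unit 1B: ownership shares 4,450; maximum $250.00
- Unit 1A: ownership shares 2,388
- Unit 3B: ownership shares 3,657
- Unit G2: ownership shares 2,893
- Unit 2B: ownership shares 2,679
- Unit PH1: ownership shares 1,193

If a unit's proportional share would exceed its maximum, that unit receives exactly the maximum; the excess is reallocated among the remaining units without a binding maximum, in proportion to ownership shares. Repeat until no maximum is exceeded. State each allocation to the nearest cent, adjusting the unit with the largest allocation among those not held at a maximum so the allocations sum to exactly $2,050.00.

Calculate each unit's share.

Total ownership shares = 17,260.
Unconstrained shares: Unit 1B 528.5342; Unit 1A 283.6269; Unit 3B 434.3482; Unit G2 343.6066; Unit 2B 318.1895; Unit PH1 141.6947.
Held at cap: Unit 1B ($250.00); residual $1,800.00 reallocated over remaining ownership shares 12,810.
Shares after redistribution: Unit 1A 335.5504 → $335.55; Unit 3B 513.8642 → $513.86; Unit G2 406.5105 → $406.51; Unit 2B 376.4403 → $376.44; Unit PH1 167.6347 → $167.63.
Rounding difference +$0.01 applied to Unit 3B → $513.87.

Unit 1B: $250.00 | Unit 1A: $335.55 | Unit 3B: $513.87 | Unit G2: $406.51 | Unit 2B: $376.44 | Unit PH1: $167.63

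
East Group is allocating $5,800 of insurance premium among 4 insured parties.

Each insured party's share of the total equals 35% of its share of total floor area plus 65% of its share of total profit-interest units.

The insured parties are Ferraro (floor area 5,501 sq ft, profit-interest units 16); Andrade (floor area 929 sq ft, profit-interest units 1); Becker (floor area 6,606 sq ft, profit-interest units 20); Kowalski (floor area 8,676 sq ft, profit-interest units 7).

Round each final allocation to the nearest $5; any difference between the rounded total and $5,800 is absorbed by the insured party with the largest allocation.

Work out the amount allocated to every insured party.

Ferraro: $1,885 · Andrade: $175 · Becker: $2,330 · Kowalski: $1,410

Totals — floor area 21,712, profit-interest units 44.
Combined weights (35% floor area + 65% profit-interest units): Ferraro 0.3250; Andrade 0.0297; Becker 0.4019; Kowalski 0.2433.
Proportional shares: Ferraro 1,885.23; Andrade 172.54; Becker 2,331.28; Kowalski 1,410.95.
At nearest $5: Ferraro $1,885; Andrade $175; Becker $2,330; Kowalski $1,410. Sum = $5,800.
No rounding difference to absorb.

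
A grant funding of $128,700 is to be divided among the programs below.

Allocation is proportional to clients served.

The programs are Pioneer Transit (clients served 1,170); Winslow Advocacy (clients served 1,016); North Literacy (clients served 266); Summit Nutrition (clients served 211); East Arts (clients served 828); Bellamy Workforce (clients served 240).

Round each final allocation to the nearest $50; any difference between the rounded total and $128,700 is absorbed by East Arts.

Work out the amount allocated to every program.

Pioneer Transit: $40,350 · Winslow Advocacy: $35,050 · North Literacy: $9,200 · Summit Nutrition: $7,300 · East Arts: $28,500 · Bellamy Workforce: $8,300

Sum of clients served: 3,731.
Raw shares: Pioneer Transit 1,170/3,731 × $128,700 = 40,358.89; Winslow Advocacy 1,016/3,731 × $128,700 = 35,046.69; North Literacy 266/3,731 × $128,700 = 9,175.61; Summit Nutrition 211/3,731 × $128,700 = 7,278.40; East Arts 828/3,731 × $128,700 = 28,561.67; Bellamy Workforce 240/3,731 × $128,700 = 8,278.75.
After rounding ($50): Pioneer Transit $40,350; Winslow Advocacy $35,050; North Literacy $9,200; Summit Nutrition $7,300; East Arts $28,550; Bellamy Workforce $8,300. Sum = $128,750.
Difference $128,700 − $128,750 = −$50 applied to East Arts: East Arts becomes $28,500.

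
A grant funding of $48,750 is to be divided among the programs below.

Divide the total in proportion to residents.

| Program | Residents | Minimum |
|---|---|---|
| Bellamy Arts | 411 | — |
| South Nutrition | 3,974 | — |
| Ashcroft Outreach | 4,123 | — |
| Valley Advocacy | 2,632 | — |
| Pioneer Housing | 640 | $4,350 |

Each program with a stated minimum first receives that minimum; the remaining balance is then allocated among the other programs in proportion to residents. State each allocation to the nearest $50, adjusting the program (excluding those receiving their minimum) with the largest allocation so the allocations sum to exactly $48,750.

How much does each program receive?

Minimums first: Pioneer Housing $4,350. Residual $44,400.
Residual split over remaining residents 11,140: Bellamy Arts 1,638.10 → $1,650; South Nutrition 15,838.92 → $15,850; Ashcroft Outreach 16,432.78 → $16,450; Valley Advocacy 10,490.20 → $10,500.
Rounding difference −$50 applied to Ashcroft Outreach → $16,400.

Bellamy Arts: $1,650 | South Nutrition: $15,850 | Ashcroft Outreach: $16,400 | Valley Advocacy: $10,500 | Pioneer Housing: $4,350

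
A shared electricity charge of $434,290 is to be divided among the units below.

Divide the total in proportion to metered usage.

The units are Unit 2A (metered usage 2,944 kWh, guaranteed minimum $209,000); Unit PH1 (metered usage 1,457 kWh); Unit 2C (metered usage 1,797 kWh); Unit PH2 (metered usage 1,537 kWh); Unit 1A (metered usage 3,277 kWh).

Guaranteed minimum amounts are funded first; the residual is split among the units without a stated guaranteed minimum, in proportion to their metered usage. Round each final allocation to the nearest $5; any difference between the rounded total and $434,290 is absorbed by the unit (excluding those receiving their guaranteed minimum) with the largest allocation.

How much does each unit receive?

Unit 2A: $209,000 · Unit PH1: $40,685 · Unit 2C: $50,180 · Unit PH2: $42,920 · Unit 1A: $91,505

Fund the minimums — Unit 2A $209,000. Balance $225,290.
Balance split over remaining metered usage 8,068: Unit PH1 40,685.12 → $40,685; Unit 2C 50,179.24 → $50,180; Unit PH2 42,919.03 → $42,920; Unit 1A 91,506.61 → $91,505.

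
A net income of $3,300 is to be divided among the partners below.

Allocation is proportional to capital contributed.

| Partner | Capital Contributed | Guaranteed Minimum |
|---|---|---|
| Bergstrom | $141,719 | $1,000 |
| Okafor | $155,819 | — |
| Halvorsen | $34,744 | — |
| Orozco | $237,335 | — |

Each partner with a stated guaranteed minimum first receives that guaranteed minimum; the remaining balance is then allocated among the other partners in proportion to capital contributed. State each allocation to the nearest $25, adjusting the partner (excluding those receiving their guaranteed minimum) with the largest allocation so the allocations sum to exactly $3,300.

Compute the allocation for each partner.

Bergstrom: $1,000; Okafor: $850; Halvorsen: $175; Orozco: $1,275

Fund the minimums — Bergstrom $1,000. Residual $2,300.
Residual split over remaining capital contributed 427,898: Okafor 837.54 → $850; Halvorsen 186.75 → $175; Orozco 1,275.70 → $1,275.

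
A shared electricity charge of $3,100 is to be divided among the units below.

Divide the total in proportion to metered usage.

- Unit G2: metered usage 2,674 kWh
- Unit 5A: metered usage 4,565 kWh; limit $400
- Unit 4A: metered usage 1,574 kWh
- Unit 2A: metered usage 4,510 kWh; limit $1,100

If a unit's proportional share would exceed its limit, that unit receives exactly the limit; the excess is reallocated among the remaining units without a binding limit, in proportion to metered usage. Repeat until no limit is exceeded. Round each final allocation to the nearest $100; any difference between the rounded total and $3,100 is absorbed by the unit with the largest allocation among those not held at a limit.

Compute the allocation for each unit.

Unit G2: $1,000 · Unit 5A: $400 · Unit 4A: $600 · Unit 2A: $1,100

Total metered usage = 13,323.
Proportional shares (ignoring caps): Unit G2 622.19; Unit 5A 1,062.19; Unit 4A 366.24; Unit 2A 1,049.39.
Cap binds for Unit 5A ($400); remaining pool $2,700 reallocated over remaining metered usage 8,758.
Cap binds for Unit 2A ($1,100); remaining pool $1,600 reallocated over remaining metered usage 4,248.
Shares after redistribution: Unit G2 1,007.16 → $1,000; Unit 4A 592.84 → $600.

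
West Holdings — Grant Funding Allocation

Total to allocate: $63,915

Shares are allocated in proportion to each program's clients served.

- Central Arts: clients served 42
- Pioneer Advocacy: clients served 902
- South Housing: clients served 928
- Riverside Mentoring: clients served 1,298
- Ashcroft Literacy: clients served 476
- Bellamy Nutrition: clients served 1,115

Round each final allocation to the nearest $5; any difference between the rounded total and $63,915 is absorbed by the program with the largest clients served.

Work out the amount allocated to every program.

Central Arts: $565 | Pioneer Advocacy: $12,110 | South Housing: $12,460 | Riverside Mentoring: $17,420 | Ashcroft Literacy: $6,390 | Bellamy Nutrition: $14,970

Total clients served = 4,761.
Raw shares: Central Arts 42/4,761 × $63,915 = 563.84; Pioneer Advocacy 902/4,761 × $63,915 = 12,109.08; South Housing 928/4,761 × $63,915 = 12,458.12; Riverside Mentoring 1,298/4,761 × $63,915 = 17,425.26; Ashcroft Literacy 476/4,761 × $63,915 = 6,390.16; Bellamy Nutrition 1,115/4,761 × $63,915 = 14,968.54.
Rounded to nearest $5: Central Arts $565; Pioneer Advocacy $12,110; South Housing $12,460; Riverside Mentoring $17,425; Ashcroft Literacy $6,390; Bellamy Nutrition $14,970. Sum = $63,920.
Difference $63,915 − $63,920 = −$5 applied to largest clients served (Riverside Mentoring): Riverside Mentoring becomes $17,420.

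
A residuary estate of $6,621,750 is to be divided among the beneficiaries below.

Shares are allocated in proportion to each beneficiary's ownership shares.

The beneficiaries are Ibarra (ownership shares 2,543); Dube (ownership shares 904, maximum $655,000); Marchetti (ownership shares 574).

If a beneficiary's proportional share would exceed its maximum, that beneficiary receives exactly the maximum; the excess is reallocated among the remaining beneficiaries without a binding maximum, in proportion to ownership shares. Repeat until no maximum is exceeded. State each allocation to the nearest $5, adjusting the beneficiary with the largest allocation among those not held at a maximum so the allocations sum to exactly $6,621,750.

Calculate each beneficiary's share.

Ownership shares total: 4,021.
Pro-rata shares before constraints: Ibarra 4,187,791.66; Dube 1,488,699.83; Marchetti 945,258.52.
Cap binds for Dube ($655,000); residual $5,966,750 reallocated over remaining ownership shares 3,117.
Shares after redistribution: Ibarra 4,867,964.47 → $4,867,965; Marchetti 1,098,785.53 → $1,098,785.

Ibarra: $4,867,965; Dube: $655,000; Marchetti: $1,098,785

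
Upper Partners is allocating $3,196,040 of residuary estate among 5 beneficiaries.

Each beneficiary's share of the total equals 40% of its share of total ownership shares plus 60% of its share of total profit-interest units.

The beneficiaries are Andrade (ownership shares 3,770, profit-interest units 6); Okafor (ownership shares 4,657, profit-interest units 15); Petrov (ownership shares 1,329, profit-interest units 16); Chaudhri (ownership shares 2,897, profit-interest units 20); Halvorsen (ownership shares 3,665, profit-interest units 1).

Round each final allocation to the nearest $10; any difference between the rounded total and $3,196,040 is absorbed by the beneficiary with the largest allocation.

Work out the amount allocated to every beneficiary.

Andrade: $493,730; Okafor: $860,780; Petrov: $633,120; Chaudhri: $888,220; Halvorsen: $320,190

Totals — ownership shares 16,318, profit-interest units 58.
Composite weights (40% ownership shares + 60% profit-interest units): Andrade 0.1545; Okafor 0.2693; Petrov 0.1981; Chaudhri 0.2779; Halvorsen 0.1002.
Unrounded shares: Andrade 493,731.45; Okafor 860,784.85; Petrov 633,118.79; Chaudhri 888,211.98; Halvorsen 320,192.93.
At nearest $10: Andrade $493,730; Okafor $860,780; Petrov $633,120; Chaudhri $888,210; Halvorsen $320,190. Sum = $3,196,030.
Difference $3,196,040 − $3,196,030 = +$10 applied to largest allocation (Chaudhri): Chaudhri becomes $888,220.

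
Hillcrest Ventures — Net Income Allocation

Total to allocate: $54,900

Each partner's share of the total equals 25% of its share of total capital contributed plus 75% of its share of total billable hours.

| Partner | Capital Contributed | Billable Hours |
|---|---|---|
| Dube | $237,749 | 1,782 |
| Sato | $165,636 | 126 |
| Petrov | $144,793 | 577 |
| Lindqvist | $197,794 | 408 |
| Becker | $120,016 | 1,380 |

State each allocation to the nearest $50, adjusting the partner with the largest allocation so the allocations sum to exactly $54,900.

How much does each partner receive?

Capital contributed total 865,988; billable hours total 4,273.
Combined weights (25% capital contributed + 75% billable hours): Dube 0.3814; Sato 0.0699; Petrov 0.1431; Lindqvist 0.1287; Becker 0.2769.
Pro-rata amounts: Dube 20,939.58; Sato 3,839.30; Petrov 7,854.84; Lindqvist 7,066.35; Becker 15,199.93.
After rounding ($50): Dube $20,950; Sato $3,850; Petrov $7,850; Lindqvist $7,050; Becker $15,200. Sum = $54,900.
Sum already equals the total — no adjustment.

Dube: $20,950 · Sato: $3,850 · Petrov: $7,850 · Lindqvist: $7,050 · Becker: $15,200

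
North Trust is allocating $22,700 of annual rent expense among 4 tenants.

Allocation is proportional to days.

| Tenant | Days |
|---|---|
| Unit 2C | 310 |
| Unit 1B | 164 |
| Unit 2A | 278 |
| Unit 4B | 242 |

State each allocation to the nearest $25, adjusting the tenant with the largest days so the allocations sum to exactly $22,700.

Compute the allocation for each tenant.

Sum of days: 310 + 164 + 278 + 242 = 994.
Proportional shares: Unit 2C 7,079.48; Unit 1B 3,745.27; Unit 2A 6,348.69; Unit 4B 5,526.56.
At nearest $25: Unit 2C $7,075; Unit 1B $3,750; Unit 2A $6,350; Unit 4B $5,525. Sum = $22,700.
Rounded total matches; no reconciliation needed.

Unit 2C: $7,075; Unit 1B: $3,750; Unit 2A: $6,350; Unit 4B: $5,525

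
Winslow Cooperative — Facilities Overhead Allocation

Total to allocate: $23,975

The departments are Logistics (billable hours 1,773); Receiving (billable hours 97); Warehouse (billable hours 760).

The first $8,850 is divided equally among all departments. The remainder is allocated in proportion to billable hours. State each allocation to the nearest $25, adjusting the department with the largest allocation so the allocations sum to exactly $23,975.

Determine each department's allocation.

Logistics: $13,150; Receiving: $3,500; Warehouse: $7,325

First tranche $8,850 split equally: $2,950 each.
Remainder $15,125 by billable hours (total 2,630): Logistics 10,196.44 → $10,200; Receiving 557.84 → $550; Warehouse 4,370.72 → $4,375.
Totals: Logistics $2,950 + $10,200 = $13,150; Receiving $2,950 + $550 = $3,500; Warehouse $2,950 + $4,375 = $7,325.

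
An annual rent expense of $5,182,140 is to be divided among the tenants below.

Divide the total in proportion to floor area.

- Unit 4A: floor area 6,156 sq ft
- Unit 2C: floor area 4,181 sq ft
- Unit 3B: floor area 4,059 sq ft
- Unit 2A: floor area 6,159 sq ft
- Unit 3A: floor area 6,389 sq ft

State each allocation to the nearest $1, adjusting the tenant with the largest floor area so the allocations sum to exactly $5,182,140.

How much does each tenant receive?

Sum of floor area: 6,156 + 4,181 + 4,059 + 6,159 + 6,389 = 26,944.
Pro-rata amounts: Unit 4A 1,183,983.59; Unit 2C 804,131.80; Unit 3B 780,667.54; Unit 2A 1,184,560.58; Unit 3A 1,228,796.48.
After rounding ($1): Unit 4A $1,183,984; Unit 2C $804,132; Unit 3B $780,668; Unit 2A $1,184,561; Unit 3A $1,228,796. Sum = $5,182,141.
Difference $5,182,140 − $5,182,141 = −$1 applied to largest floor area (Unit 3A): Unit 3A becomes $1,228,795.

Unit 4A: $1,183,984 · Unit 2C: $804,132 · Unit 3B: $780,668 · Unit 2A: $1,184,561 · Unit 3A: $1,228,795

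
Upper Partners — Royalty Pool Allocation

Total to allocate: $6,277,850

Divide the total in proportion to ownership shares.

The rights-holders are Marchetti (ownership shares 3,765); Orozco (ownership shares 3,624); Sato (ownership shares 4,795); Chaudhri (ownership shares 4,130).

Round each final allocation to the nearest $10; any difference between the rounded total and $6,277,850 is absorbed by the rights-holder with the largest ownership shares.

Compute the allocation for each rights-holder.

Total ownership shares = 16,314.
Proportional shares: Marchetti 3,765/16,314 × $6,277,850 = 1,448,823.42; Orozco 3,624/16,314 × $6,277,850 = 1,394,564.69; Sato 4,795/16,314 × $6,277,850 = 1,845,181.49; Chaudhri 4,130/16,314 × $6,277,850 = 1,589,280.40.
After rounding ($10): Marchetti $1,448,820; Orozco $1,394,560; Sato $1,845,180; Chaudhri $1,589,280. Sum = $6,277,840.
Difference $6,277,850 − $6,277,840 = +$10 applied to largest ownership shares (Sato): Sato becomes $1,845,190.

Marchetti: $1,448,820 | Orozco: $1,394,560 | Sato: $1,845,190 | Chaudhri: $1,589,280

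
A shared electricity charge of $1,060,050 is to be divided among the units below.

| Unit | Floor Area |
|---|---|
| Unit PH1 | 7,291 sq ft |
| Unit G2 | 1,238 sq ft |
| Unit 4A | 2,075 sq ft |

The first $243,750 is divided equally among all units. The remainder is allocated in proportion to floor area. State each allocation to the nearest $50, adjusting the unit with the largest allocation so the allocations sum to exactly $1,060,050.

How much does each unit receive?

Equal tier: $243,750 ÷ 3 = $81,250 apiece.
Remainder $816,300 by floor area (total 10,604): Unit PH1 561,263.99 → $561,250; Unit G2 95,301.72 → $95,300; Unit 4A 159,734.30 → $159,750.
Totals: Unit PH1 $81,250 + $561,250 = $642,500; Unit G2 $81,250 + $95,300 = $176,550; Unit 4A $81,250 + $159,750 = $241,000.

Unit PH1: $642,500 · Unit G2: $176,550 · Unit 4A: $241,000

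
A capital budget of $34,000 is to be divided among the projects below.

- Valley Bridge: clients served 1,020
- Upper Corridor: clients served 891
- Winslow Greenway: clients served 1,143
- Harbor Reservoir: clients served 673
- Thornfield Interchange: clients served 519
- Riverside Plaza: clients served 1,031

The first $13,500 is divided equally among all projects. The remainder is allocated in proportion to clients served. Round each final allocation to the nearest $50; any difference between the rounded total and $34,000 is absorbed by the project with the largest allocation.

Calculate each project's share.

Valley Bridge: $6,200 | Upper Corridor: $5,700 | Winslow Greenway: $6,750 | Harbor Reservoir: $4,850 | Thornfield Interchange: $4,250 | Riverside Plaza: $6,250

$13,500 shared equally gives $2,250 per project.
Remainder $20,500 by clients served (total 5,277): Valley Bridge 3,962.48 → $3,950; Upper Corridor 3,461.34 → $3,450; Winslow Greenway 4,440.31 → $4,450; Harbor Reservoir 2,614.46 → $2,600; Thornfield Interchange 2,016.20 → $2,000; Riverside Plaza 4,005.21 → $4,000.
Rounding difference +$50 on remainder applied to Winslow Greenway.
Totals: Valley Bridge $2,250 + $3,950 = $6,200; Upper Corridor $2,250 + $3,450 = $5,700; Winslow Greenway $2,250 + $4,500 = $6,750; Harbor Reservoir $2,250 + $2,600 = $4,850; Thornfield Interchange $2,250 + $2,000 = $4,250; Riverside Plaza $2,250 + $4,000 = $6,250.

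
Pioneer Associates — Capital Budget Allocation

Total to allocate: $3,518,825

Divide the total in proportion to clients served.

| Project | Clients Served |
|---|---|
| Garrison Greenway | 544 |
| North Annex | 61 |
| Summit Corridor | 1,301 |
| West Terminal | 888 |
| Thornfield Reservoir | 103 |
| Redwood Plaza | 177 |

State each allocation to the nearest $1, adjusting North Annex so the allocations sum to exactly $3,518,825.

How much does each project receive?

Garrison Greenway: $622,720 | North Annex: $69,826 | Summit Corridor: $1,489,262 | West Terminal: $1,016,499 | Thornfield Reservoir: $117,905 | Redwood Plaza: $202,613

Total clients served = 3,074.
Unrounded shares: Garrison Greenway 544/3,074 × $3,518,825 = 622,719.84; North Annex 61/3,074 × $3,518,825 = 69,827.04; Summit Corridor 1,301/3,074 × $3,518,825 = 1,489,261.98; West Terminal 888/3,074 × $3,518,825 = 1,016,498.57; Thornfield Reservoir 103/3,074 × $3,518,825 = 117,904.68; Redwood Plaza 177/3,074 × $3,518,825 = 202,612.89.
After rounding ($1): Garrison Greenway $622,720; North Annex $69,827; Summit Corridor $1,489,262; West Terminal $1,016,499; Thornfield Reservoir $117,905; Redwood Plaza $202,613. Sum = $3,518,826.
Difference $3,518,825 − $3,518,826 = −$1 applied to North Annex: North Annex becomes $69,826.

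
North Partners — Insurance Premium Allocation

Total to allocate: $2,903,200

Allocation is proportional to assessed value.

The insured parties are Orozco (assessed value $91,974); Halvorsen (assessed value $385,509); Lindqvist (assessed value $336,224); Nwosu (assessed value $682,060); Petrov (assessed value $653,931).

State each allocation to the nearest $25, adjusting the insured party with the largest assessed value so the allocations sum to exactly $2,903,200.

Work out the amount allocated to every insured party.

Total assessed value = 2,149,698.
Pro-rata amounts: Orozco 91,974/2,149,698 × $2,903,200 = 124,212.29; Halvorsen 385,509/2,149,698 × $2,903,200 = 520,635.80; Lindqvist 336,224/2,149,698 × $2,903,200 = 454,075.65; Nwosu 682,060/2,149,698 × $2,903,200 = 921,132.45; Petrov 653,931/2,149,698 × $2,903,200 = 883,143.81.
At nearest $25: Orozco $124,200; Halvorsen $520,625; Lindqvist $454,075; Nwosu $921,125; Petrov $883,150. Sum = $2,903,175.
Difference $2,903,200 − $2,903,175 = +$25 applied to largest assessed value (Nwosu): Nwosu becomes $921,150.

Orozco: $124,200 | Halvorsen: $520,625 | Lindqvist: $454,075 | Nwosu: $921,150 | Petrov: $883,150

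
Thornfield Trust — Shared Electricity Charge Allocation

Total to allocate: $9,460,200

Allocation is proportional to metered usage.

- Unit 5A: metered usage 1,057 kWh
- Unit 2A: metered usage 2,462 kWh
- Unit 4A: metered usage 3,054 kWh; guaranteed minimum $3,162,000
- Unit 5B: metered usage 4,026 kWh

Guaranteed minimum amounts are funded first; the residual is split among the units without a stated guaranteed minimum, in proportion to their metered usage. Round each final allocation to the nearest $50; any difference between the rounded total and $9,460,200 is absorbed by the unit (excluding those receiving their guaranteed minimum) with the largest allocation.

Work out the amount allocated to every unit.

Guaranteed amounts: Unit 4A $3,162,000. Remaining pool $6,298,200.
Remaining pool split over remaining metered usage 7,545: Unit 5A 882,332.33 → $882,350; Unit 2A 2,055,158.17 → $2,055,150; Unit 5B 3,360,709.50 → $3,360,700.

Unit 5A: $882,350 | Unit 2A: $2,055,150 | Unit 4A: $3,162,000 | Unit 5B: $3,360,700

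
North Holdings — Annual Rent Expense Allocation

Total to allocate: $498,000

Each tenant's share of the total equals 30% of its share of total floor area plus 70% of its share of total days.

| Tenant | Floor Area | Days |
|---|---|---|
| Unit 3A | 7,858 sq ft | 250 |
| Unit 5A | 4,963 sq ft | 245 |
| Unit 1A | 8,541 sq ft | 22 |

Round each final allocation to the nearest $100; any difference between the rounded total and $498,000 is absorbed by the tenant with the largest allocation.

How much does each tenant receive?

Unit 3A: $223,500 · Unit 5A: $199,900 · Unit 1A: $74,600

Totals — floor area 21,362, days 517.
Blended shares (30% floor area + 70% days): Unit 3A 0.4488; Unit 5A 0.4014; Unit 1A 0.1497.
Raw shares: Unit 3A 223,525.37; Unit 5A 199,907.16; Unit 1A 74,567.47.
Rounded to nearest $100: Unit 3A $223,500; Unit 5A $199,900; Unit 1A $74,600. Sum = $498,000.
Rounded total matches; no reconciliation needed.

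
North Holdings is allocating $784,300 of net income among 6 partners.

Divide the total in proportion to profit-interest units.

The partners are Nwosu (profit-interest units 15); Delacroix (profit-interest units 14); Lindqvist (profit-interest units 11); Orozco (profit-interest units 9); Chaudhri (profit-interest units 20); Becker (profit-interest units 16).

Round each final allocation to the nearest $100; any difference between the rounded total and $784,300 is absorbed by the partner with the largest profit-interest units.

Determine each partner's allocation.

Nwosu: $138,400; Delacroix: $129,200; Lindqvist: $101,500; Orozco: $83,000; Chaudhri: $184,600; Becker: $147,600

Total profit-interest units = 85.
Pro-rata amounts: Nwosu 15/85 × $784,300 = 138,405.88; Delacroix 14/85 × $784,300 = 129,178.82; Lindqvist 11/85 × $784,300 = 101,497.65; Orozco 9/85 × $784,300 = 83,043.53; Chaudhri 20/85 × $784,300 = 184,541.18; Becker 16/85 × $784,300 = 147,632.94.
After rounding ($100): Nwosu $138,400; Delacroix $129,200; Lindqvist $101,500; Orozco $83,000; Chaudhri $184,500; Becker $147,600. Sum = $784,200.
Difference $784,300 − $784,200 = +$100 applied to largest profit-interest units (Chaudhri): Chaudhri becomes $184,600.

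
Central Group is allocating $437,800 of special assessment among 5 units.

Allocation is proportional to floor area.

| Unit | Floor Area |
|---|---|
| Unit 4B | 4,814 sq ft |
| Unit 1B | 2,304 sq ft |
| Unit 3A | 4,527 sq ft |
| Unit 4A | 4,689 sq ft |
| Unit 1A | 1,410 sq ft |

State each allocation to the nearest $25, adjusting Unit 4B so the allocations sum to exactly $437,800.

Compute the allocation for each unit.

Combined floor area = 17,744.
Unrounded shares: Unit 4B 4,814/17,744 × $437,800 = 118,776.44; Unit 1B 2,304/17,744 × $437,800 = 56,846.89; Unit 3A 4,527/17,744 × $437,800 = 111,695.25; Unit 4A 4,689/17,744 × $437,800 = 115,692.30; Unit 1A 1,410/17,744 × $437,800 = 34,789.11.
After rounding ($25): Unit 4B $118,775; Unit 1B $56,850; Unit 3A $111,700; Unit 4A $115,700; Unit 1A $34,800. Sum = $437,825.
Difference $437,800 − $437,825 = −$25 applied to Unit 4B: Unit 4B becomes $118,750.

Unit 4B: $118,750 | Unit 1B: $56,850 | Unit 3A: $111,700 | Unit 4A: $115,700 | Unit 1A: $34,800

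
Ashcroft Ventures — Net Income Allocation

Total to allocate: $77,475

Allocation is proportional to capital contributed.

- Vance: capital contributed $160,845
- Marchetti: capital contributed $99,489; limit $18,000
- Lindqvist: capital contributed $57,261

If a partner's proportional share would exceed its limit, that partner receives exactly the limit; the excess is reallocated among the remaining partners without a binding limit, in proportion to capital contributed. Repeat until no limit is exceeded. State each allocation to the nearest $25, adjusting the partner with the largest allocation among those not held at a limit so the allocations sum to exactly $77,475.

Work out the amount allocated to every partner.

Vance: $43,850 · Marchetti: $18,000 · Lindqvist: $15,625

Sum of capital contributed: 317,595.
Pro-rata shares before constraints: Vance 39,236.97; Marchetti 24,269.62; Lindqvist 13,968.41.
Held at cap: Marchetti ($18,000); balance $59,475 reallocated over remaining capital contributed 218,106.
Shares after redistribution: Vance 43,860.58 → $43,850; Lindqvist 15,614.42 → $15,625.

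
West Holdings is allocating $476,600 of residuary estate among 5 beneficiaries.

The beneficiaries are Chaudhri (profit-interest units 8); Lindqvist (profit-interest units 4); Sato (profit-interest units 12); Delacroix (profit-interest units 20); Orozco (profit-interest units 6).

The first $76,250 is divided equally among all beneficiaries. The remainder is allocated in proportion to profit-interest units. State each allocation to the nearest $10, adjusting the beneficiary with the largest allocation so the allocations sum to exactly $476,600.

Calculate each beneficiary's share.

Chaudhri: $79,310 · Lindqvist: $47,280 · Sato: $111,330 · Delacroix: $175,390 · Orozco: $63,290

Equal tier: $76,250 ÷ 5 = $15,250 apiece.
Remainder $400,350 by profit-interest units (total 50): Chaudhri 64,056.00 → $64,060; Lindqvist 32,028.00 → $32,030; Sato 96,084.00 → $96,080; Delacroix 160,140.00 → $160,140; Orozco 48,042.00 → $48,040.
Totals: Chaudhri $15,250 + $64,060 = $79,310; Lindqvist $15,250 + $32,030 = $47,280; Sato $15,250 + $96,080 = $111,330; Delacroix $15,250 + $160,140 = $175,390; Orozco $15,250 + $48,040 = $63,290.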